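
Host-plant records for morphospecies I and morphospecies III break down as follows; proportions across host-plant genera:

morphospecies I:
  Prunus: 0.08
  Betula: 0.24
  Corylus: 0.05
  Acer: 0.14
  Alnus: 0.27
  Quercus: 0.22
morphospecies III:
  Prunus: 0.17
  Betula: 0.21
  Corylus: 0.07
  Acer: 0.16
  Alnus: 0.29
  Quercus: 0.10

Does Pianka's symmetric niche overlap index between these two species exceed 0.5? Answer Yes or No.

Σ p₁ᵢp₂ᵢ = 0.0136 + 0.0504 + 0.0035 + 0.0224 + 0.0783 + 0.0220 = 0.1902
Σp_1ᵢ² = 0.08² + 0.24² + 0.05² + 0.14² + 0.27² + 0.22² = 0.0064 + 0.0576 + 0.0025 + 0.0196 + 0.0729 + 0.0484 = 0.2074
Σp_2ᵢ² = 0.17² + 0.21² + 0.07² + 0.16² + 0.29² + 0.10² = 0.0289 + 0.0441 + 0.0049 + 0.0256 + 0.0841 + 0.0100 = 0.1976
O = 0.1902 / √(0.2074 × 0.1976) = 0.1902 / 0.20244 = 0.9395
O = 0.9395 > 0.5 → Yes.

Yes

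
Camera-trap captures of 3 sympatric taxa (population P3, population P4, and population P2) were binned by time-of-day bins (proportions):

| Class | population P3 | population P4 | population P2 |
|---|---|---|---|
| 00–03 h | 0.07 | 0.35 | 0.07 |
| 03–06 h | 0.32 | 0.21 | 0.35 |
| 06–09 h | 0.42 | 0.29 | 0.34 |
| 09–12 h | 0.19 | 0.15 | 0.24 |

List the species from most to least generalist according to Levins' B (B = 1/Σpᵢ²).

Σp_P3ᵢ² = 0.07² + 0.32² + 0.42² + 0.19² = 0.0049 + 0.1024 + 0.1764 + 0.0361 = 0.3198
B_P3 = 1 / 0.3198 = 3.1270
Σp_P4ᵢ² = 0.35² + 0.21² + 0.29² + 0.15² = 0.1225 + 0.0441 + 0.0841 + 0.0225 = 0.2732
B_P4 = 1 / 0.2732 = 3.6603
Σp_P2ᵢ² = 0.07² + 0.35² + 0.34² + 0.24² = 0.0049 + 0.1225 + 0.1156 + 0.0576 = 0.3006
B_P2 = 1 / 0.3006 = 3.3267
Ranking by B (broadest → narrowest): population P4 (3.66) > population P2 (3.33) > population P3 (3.13)

population P4 > population P2 > population P3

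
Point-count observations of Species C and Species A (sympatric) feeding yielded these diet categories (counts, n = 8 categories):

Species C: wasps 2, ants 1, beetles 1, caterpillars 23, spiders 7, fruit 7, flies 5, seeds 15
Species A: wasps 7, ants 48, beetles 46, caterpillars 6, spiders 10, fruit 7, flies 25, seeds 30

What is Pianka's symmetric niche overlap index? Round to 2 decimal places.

0.40

Proportions for Species C (n=61): 2/61=0.0328, 1/61=0.0164, 1/61=0.0164, 23/61=0.3770, 7/61=0.1148, 7/61=0.1148, 5/61=0.0820, 15/61=0.2459
Proportions for Species A (n=179): 7/179=0.0391, 48/179=0.2682, 46/179=0.2570, 6/179=0.0335, 10/179=0.0559, 7/179=0.0391, 25/179=0.1397, 30/179=0.1676
Σ p₁ᵢp₂ᵢ = 0.001282 + 0.004398 + 0.004215 + 0.012630 + 0.006417 + 0.004489 + 0.011455 + 0.041213 = 0.086099
Σp_1ᵢ² = 0.0328² + 0.0164² + 0.0164² + 0.3770² + 0.1148² + 0.1148² + 0.0820² + 0.2459² = 0.001076 + 0.000269 + 0.000269 + 0.142129 + 0.013179 + 0.013179 + 0.006724 + 0.060467 = 0.237292
Σp_2ᵢ² = 0.0391² + 0.2682² + 0.2570² + 0.0335² + 0.0559² + 0.0391² + 0.1397² + 0.1676² = 0.001529 + 0.071931 + 0.066049 + 0.001122 + 0.003125 + 0.001529 + 0.019516 + 0.028090 = 0.192891
O = 0.086099 / √(0.237292 × 0.192891) = 0.086099 / 0.2139427 = 0.4024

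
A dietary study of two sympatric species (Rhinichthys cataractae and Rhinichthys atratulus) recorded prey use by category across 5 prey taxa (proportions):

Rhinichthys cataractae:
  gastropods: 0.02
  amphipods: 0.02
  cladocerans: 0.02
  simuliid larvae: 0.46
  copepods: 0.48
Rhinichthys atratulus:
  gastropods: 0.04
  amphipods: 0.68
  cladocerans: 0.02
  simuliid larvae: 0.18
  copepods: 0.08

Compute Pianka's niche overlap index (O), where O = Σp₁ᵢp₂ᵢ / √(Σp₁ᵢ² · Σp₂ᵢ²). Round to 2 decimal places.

0.29

Σ p₁ᵢp₂ᵢ = 0.0008 + 0.0136 + 0.0004 + 0.0828 + 0.0384 = 0.1360
Σp_1ᵢ² = 0.02² + 0.02² + 0.02² + 0.46² + 0.48² = 0.0004 + 0.0004 + 0.0004 + 0.2116 + 0.2304 = 0.4432
Σp_2ᵢ² = 0.04² + 0.68² + 0.02² + 0.18² + 0.08² = 0.0016 + 0.4624 + 0.0004 + 0.0324 + 0.0064 = 0.5032
O = 0.1360 / √(0.4432 × 0.5032) = 0.1360 / 0.47225 = 0.2880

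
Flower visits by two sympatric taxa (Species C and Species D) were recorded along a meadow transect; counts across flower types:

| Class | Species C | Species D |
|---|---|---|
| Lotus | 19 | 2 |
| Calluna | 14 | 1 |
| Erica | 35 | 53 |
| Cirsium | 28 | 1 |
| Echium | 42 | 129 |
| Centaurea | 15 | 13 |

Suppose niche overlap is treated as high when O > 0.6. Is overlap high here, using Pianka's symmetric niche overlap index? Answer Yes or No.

Yes

Proportions for Species C (n=153): 19/153=0.1242, 14/153=0.0915, 35/153=0.2288, 28/153=0.1830, 42/153=0.2745, 15/153=0.0980
Proportions for Species D (n=199): 2/199=0.0101, 1/199=0.0050, 53/199=0.2663, 1/199=0.0050, 129/199=0.6482, 13/199=0.0653
Σ p₁ᵢp₂ᵢ = 0.001254 + 0.000458 + 0.060929 + 0.000915 + 0.177931 + 0.006399 = 0.247886
Σp_1ᵢ² = 0.1242² + 0.0915² + 0.2288² + 0.1830² + 0.2745² + 0.0980² = 0.015426 + 0.008372 + 0.052349 + 0.033489 + 0.075350 + 0.009604 = 0.194590
Σp_2ᵢ² = 0.0101² + 0.0050² + 0.2663² + 0.0050² + 0.6482² + 0.0653² = 0.000102 + 0.000025 + 0.070916 + 0.000025 + 0.420163 + 0.004264 = 0.495495
O = 0.247886 / √(0.194590 × 0.495495) = 0.247886 / 0.3105131 = 0.7983
O = 0.7983 > 0.6 → Yes.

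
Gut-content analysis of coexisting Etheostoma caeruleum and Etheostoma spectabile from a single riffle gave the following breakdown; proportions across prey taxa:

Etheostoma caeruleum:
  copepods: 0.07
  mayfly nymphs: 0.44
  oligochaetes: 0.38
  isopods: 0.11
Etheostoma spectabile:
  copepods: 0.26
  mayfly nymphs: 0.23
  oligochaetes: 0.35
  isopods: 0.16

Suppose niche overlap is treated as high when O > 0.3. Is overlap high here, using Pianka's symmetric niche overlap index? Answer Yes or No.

Yes

Σ p₁ᵢp₂ᵢ = 0.0182 + 0.1012 + 0.1330 + 0.0176 = 0.2700
Σp_1ᵢ² = 0.07² + 0.44² + 0.38² + 0.11² = 0.0049 + 0.1936 + 0.1444 + 0.0121 = 0.3550
Σp_2ᵢ² = 0.26² + 0.23² + 0.35² + 0.16² = 0.0676 + 0.0529 + 0.1225 + 0.0256 = 0.2686
O = 0.2700 / √(0.3550 × 0.2686) = 0.2700 / 0.30879 = 0.8744
O = 0.8744 > 0.3 → Yes.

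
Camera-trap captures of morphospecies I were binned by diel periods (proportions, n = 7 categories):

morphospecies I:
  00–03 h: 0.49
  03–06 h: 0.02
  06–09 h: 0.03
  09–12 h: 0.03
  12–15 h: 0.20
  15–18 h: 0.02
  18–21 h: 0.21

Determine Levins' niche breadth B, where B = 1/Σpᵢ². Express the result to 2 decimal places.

3.06

Σpᵢ² = 0.49² + 0.02² + 0.03² + 0.03² + 0.20² + 0.02² + 0.21² = 0.2401 + 0.0004 + 0.0009 + 0.0009 + 0.0400 + 0.0004 + 0.0441 = 0.3268
B = 1 / 0.3268 = 3.0600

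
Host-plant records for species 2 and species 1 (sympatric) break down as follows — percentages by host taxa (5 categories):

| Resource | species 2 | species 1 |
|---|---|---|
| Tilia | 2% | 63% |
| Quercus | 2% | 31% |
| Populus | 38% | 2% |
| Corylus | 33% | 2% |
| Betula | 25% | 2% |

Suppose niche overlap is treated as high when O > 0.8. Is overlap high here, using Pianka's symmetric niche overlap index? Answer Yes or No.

No

Convert percentages to proportions (divide by 100).
Σ p₁ᵢp₂ᵢ = 0.0126 + 0.0062 + 0.0076 + 0.0066 + 0.0050 = 0.0380
Σp_1ᵢ² = 0.02² + 0.02² + 0.38² + 0.33² + 0.25² = 0.0004 + 0.0004 + 0.1444 + 0.1089 + 0.0625 = 0.3166
Σp_2ᵢ² = 0.63² + 0.31² + 0.02² + 0.02² + 0.02² = 0.3969 + 0.0961 + 0.0004 + 0.0004 + 0.0004 = 0.4942
O = 0.0380 / √(0.3166 × 0.4942) = 0.0380 / 0.39555 = 0.0961
O = 0.0961 < 0.8 → No.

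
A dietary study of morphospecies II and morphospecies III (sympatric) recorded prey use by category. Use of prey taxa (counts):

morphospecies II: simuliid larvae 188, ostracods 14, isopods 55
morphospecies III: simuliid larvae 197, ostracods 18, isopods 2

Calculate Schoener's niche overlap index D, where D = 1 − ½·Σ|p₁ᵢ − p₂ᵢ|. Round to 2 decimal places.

0.80

Proportions for morphospecies II (n=257): 188/257=0.7315, 14/257=0.0545, 55/257=0.2140
Proportions for morphospecies III (n=217): 197/217=0.9078, 18/217=0.0829, 2/217=0.0092
Σ|p₁ᵢ − p₂ᵢ| = 0.1763 + 0.0284 + 0.2048 = 0.4095
D = 1 − ½ × 0.4095 = 1 − 0.20475 = 0.79525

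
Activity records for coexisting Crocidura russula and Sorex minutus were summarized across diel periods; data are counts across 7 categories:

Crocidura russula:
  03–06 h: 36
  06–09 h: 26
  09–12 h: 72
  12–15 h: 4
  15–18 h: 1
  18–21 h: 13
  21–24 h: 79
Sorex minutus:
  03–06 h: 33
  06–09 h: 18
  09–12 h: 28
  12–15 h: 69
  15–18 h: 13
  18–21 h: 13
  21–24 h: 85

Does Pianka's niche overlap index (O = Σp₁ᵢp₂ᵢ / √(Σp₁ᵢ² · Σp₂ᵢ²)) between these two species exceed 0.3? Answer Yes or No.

Proportions for Crocidura russula (n=231): 36/231=0.1558, 26/231=0.1126, 72/231=0.3117, 4/231=0.0173, 1/231=0.0043, 13/231=0.0563, 79/231=0.3420
Proportions for Sorex minutus (n=259): 33/259=0.1274, 18/259=0.0695, 28/259=0.1081, 69/259=0.2664, 13/259=0.0502, 13/259=0.0502, 85/259=0.3282
Σ p₁ᵢp₂ᵢ = 0.019849 + 0.007826 + 0.033695 + 0.004609 + 0.000216 + 0.002826 + 0.112244 = 0.181265
Σp_1ᵢ² = 0.1558² + 0.1126² + 0.3117² + 0.0173² + 0.0043² + 0.0563² + 0.3420² = 0.024274 + 0.012679 + 0.097157 + 0.000299 + 0.000018 + 0.003170 + 0.116964 = 0.254561
Σp_2ᵢ² = 0.1274² + 0.0695² + 0.1081² + 0.2664² + 0.0502² + 0.0502² + 0.3282² = 0.016231 + 0.004830 + 0.011686 + 0.070969 + 0.002520 + 0.002520 + 0.107715 = 0.216471
O = 0.181265 / √(0.254561 × 0.216471) = 0.181265 / 0.2347447 = 0.7722
O = 0.7722 > 0.3 → Yes.

Yes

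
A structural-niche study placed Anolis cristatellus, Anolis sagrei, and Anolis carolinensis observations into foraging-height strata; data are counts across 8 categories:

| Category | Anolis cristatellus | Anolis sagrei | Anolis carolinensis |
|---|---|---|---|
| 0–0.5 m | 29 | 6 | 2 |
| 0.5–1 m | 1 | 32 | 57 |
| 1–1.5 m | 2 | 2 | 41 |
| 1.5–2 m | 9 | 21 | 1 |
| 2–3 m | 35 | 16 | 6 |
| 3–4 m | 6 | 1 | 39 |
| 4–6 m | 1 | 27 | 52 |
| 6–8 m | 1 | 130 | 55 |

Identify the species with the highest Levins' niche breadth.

Anolis carolinensis

Proportions for Anolis cristatellus (n=84): 29/84=0.3452, 1/84=0.0119, 2/84=0.0238, 9/84=0.1071, 35/84=0.4167, 6/84=0.0714, 1/84=0.0119, 1/84=0.0119
Proportions for Anolis sagrei (n=235): 6/235=0.0255, 32/235=0.1362, 2/235=0.0085, 21/235=0.0894, 16/235=0.0681, 1/235=0.0043, 27/235=0.1149, 130/235=0.5532
Proportions for Anolis carolinensis (n=253): 2/253=0.0079, 57/253=0.2253, 41/253=0.1621, 1/253=0.0040, 6/253=0.0237, 39/253=0.1542, 52/253=0.2055, 55/253=0.2174
Σp_crisᵢ² = 0.3452² + 0.0119² + 0.0238² + 0.1071² + 0.4167² + 0.0714² + 0.0119² + 0.0119² = 0.119163 + 0.000142 + 0.000566 + 0.011470 + 0.173639 + 0.005098 + 0.000142 + 0.000142 = 0.310362
B_cris = 1 / 0.310362 = 3.2220
Σp_sagrᵢ² = 0.0255² + 0.1362² + 0.0085² + 0.0894² + 0.0681² + 0.0043² + 0.1149² + 0.5532² = 0.000650 + 0.018550 + 0.000072 + 0.007992 + 0.004638 + 0.000018 + 0.013202 + 0.306030 = 0.351152
B_sagr = 1 / 0.351152 = 2.8478
Σp_caroᵢ² = 0.0079² + 0.2253² + 0.1621² + 0.0040² + 0.0237² + 0.1542² + 0.2055² + 0.2174² = 0.000062 + 0.050760 + 0.026276 + 0.000016 + 0.000562 + 0.023778 + 0.042230 + 0.047263 = 0.190947
B_caro = 1 / 0.190947 = 5.2371
Highest B → broadest niche (most generalist): Anolis carolinensis (B = 5.24).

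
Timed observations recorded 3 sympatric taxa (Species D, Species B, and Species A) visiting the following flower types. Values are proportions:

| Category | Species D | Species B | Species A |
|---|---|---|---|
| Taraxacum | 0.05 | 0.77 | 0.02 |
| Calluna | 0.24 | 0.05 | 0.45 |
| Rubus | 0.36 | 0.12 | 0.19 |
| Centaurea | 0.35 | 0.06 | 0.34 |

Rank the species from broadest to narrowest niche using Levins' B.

Σp_Dᵢ² = 0.05² + 0.24² + 0.36² + 0.35² = 0.0025 + 0.0576 + 0.1296 + 0.1225 = 0.3122
B_D = 1 / 0.3122 = 3.2031
Σp_Bᵢ² = 0.77² + 0.05² + 0.12² + 0.06² = 0.5929 + 0.0025 + 0.0144 + 0.0036 = 0.6134
B_B = 1 / 0.6134 = 1.6303
Σp_Aᵢ² = 0.02² + 0.45² + 0.19² + 0.34² = 0.0004 + 0.2025 + 0.0361 + 0.1156 = 0.3546
B_A = 1 / 0.3546 = 2.8201
Ranking by B (broadest → narrowest): Species D (3.20) > Species A (2.82) > Species B (1.63)

Species D > Species A > Species B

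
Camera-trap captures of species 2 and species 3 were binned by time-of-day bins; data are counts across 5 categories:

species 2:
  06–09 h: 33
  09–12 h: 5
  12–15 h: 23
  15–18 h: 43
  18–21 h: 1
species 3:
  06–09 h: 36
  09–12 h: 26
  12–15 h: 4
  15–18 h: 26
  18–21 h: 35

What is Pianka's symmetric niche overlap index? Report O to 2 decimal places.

0.70

Proportions for species 2 (n=105): 33/105=0.3143, 5/105=0.0476, 23/105=0.2190, 43/105=0.4095, 1/105=0.0095
Proportions for species 3 (n=127): 36/127=0.2835, 26/127=0.2047, 4/127=0.0315, 26/127=0.2047, 35/127=0.2756
Σ p₁ᵢp₂ᵢ = 0.089104 + 0.009744 + 0.006899 + 0.083825 + 0.002618 = 0.192190
Σp_1ᵢ² = 0.3143² + 0.0476² + 0.2190² + 0.4095² + 0.0095² = 0.098784 + 0.002266 + 0.047961 + 0.167690 + 0.000090 = 0.316791
Σp_2ᵢ² = 0.2835² + 0.2047² + 0.0315² + 0.2047² + 0.2756² = 0.080372 + 0.041902 + 0.000992 + 0.041902 + 0.075955 = 0.241123
O = 0.192190 / √(0.316791 × 0.241123) = 0.192190 / 0.2763794 = 0.6954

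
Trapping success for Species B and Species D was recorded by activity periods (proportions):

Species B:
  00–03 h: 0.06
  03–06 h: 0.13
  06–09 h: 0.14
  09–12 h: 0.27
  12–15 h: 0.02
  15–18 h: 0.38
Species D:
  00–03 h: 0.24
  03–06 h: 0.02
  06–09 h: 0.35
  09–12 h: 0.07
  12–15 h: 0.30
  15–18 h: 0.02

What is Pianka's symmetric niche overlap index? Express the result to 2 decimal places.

Σ p₁ᵢp₂ᵢ = 0.0144 + 0.0026 + 0.0490 + 0.0189 + 0.0060 + 0.0076 = 0.0985
Σp_1ᵢ² = 0.06² + 0.13² + 0.14² + 0.27² + 0.02² + 0.38² = 0.0036 + 0.0169 + 0.0196 + 0.0729 + 0.0004 + 0.1444 = 0.2578
Σp_2ᵢ² = 0.24² + 0.02² + 0.35² + 0.07² + 0.30² + 0.02² = 0.0576 + 0.0004 + 0.1225 + 0.0049 + 0.0900 + 0.0004 = 0.2758
O = 0.0985 / √(0.2578 × 0.2758) = 0.0985 / 0.26665 = 0.3694

0.37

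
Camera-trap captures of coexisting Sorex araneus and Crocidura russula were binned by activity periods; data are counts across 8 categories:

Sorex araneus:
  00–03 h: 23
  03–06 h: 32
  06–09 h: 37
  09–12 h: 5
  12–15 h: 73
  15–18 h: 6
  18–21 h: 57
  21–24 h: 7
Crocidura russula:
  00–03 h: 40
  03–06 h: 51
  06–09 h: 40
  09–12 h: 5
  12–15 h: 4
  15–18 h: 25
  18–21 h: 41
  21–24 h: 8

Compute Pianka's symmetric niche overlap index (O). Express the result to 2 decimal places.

Proportions for Sorex araneus (n=240): 23/240=0.0958, 32/240=0.1333, 37/240=0.1542, 5/240=0.0208, 73/240=0.3042, 6/240=0.0250, 57/240=0.2375, 7/240=0.0292
Proportions for Crocidura russula (n=214): 40/214=0.1869, 51/214=0.2383, 40/214=0.1869, 5/214=0.0234, 4/214=0.0187, 25/214=0.1168, 41/214=0.1916, 8/214=0.0374
Σ p₁ᵢp₂ᵢ = 0.017905 + 0.031765 + 0.028820 + 0.000487 + 0.005689 + 0.002920 + 0.045505 + 0.001092 = 0.134183
Σp_1ᵢ² = 0.0958² + 0.1333² + 0.1542² + 0.0208² + 0.3042² + 0.0250² + 0.2375² + 0.0292² = 0.009178 + 0.017769 + 0.023778 + 0.000433 + 0.092538 + 0.000625 + 0.056406 + 0.000853 = 0.201580
Σp_2ᵢ² = 0.1869² + 0.2383² + 0.1869² + 0.0234² + 0.0187² + 0.1168² + 0.1916² + 0.0374² = 0.034932 + 0.056787 + 0.034932 + 0.000548 + 0.000350 + 0.013642 + 0.036711 + 0.001399 = 0.179301
O = 0.134183 / √(0.201580 × 0.179301) = 0.134183 / 0.1901144 = 0.7058

0.71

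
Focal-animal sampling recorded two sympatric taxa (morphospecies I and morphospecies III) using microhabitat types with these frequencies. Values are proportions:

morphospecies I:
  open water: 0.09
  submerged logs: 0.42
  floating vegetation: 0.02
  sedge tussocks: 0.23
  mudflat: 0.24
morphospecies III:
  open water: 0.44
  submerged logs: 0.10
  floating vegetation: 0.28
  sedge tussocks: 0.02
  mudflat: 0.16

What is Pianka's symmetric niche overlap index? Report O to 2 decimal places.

0.43

Σ p₁ᵢp₂ᵢ = 0.0396 + 0.0420 + 0.0056 + 0.0046 + 0.0384 = 0.1302
Σp_1ᵢ² = 0.09² + 0.42² + 0.02² + 0.23² + 0.24² = 0.0081 + 0.1764 + 0.0004 + 0.0529 + 0.0576 = 0.2954
Σp_2ᵢ² = 0.44² + 0.10² + 0.28² + 0.02² + 0.16² = 0.1936 + 0.0100 + 0.0784 + 0.0004 + 0.0256 = 0.3080
O = 0.1302 / √(0.2954 × 0.3080) = 0.1302 / 0.30163 = 0.4317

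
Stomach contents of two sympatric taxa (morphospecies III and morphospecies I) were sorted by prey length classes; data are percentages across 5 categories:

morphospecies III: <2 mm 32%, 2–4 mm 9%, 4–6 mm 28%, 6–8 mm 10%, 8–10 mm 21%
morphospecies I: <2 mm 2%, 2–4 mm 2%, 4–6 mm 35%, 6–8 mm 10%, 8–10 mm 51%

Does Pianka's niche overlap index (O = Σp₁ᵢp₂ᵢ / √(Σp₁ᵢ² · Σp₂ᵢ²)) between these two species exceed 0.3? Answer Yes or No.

Convert percentages to proportions (divide by 100).
Σ p₁ᵢp₂ᵢ = 0.0064 + 0.0018 + 0.0980 + 0.0100 + 0.1071 = 0.2233
Σp_1ᵢ² = 0.32² + 0.09² + 0.28² + 0.10² + 0.21² = 0.1024 + 0.0081 + 0.0784 + 0.0100 + 0.0441 = 0.2430
Σp_2ᵢ² = 0.02² + 0.02² + 0.35² + 0.10² + 0.51² = 0.0004 + 0.0004 + 0.1225 + 0.0100 + 0.2601 = 0.3934
O = 0.2233 / √(0.2430 × 0.3934) = 0.2233 / 0.30919 = 0.7222
O = 0.7222 > 0.3 → Yes.

Yes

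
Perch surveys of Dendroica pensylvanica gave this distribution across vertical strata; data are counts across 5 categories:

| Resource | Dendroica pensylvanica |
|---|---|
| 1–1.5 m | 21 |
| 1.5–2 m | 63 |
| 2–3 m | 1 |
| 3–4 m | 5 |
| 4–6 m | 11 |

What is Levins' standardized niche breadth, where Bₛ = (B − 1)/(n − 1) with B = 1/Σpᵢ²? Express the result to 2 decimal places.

Proportions for Dendroica pensylvanica (n=101): 21/101=0.2079, 63/101=0.6238, 1/101=0.0099, 5/101=0.0495, 11/101=0.1089
Σpᵢ² = 0.2079² + 0.6238² + 0.0099² + 0.0495² + 0.1089² = 0.043222 + 0.389126 + 0.000098 + 0.002450 + 0.011859 = 0.446755
B = 1 / 0.446755 = 2.2384
Bₛ = (B − 1)/(n − 1) = (2.2384 − 1)/(5 − 1) = 1.2384/4 = 0.3096

0.31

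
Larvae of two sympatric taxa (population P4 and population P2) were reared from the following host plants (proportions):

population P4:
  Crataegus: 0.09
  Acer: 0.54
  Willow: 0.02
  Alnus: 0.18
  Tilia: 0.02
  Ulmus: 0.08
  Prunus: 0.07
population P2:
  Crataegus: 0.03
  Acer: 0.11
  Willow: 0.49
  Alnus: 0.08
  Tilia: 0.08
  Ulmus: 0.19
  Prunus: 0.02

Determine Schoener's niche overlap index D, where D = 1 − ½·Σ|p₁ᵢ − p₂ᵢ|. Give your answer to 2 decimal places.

Σ|p₁ᵢ − p₂ᵢ| = 0.06 + 0.43 + 0.47 + 0.10 + 0.06 + 0.11 + 0.05 = 1.28
D = 1 − ½ × 1.28 = 1 − 0.640 = 0.3600

0.36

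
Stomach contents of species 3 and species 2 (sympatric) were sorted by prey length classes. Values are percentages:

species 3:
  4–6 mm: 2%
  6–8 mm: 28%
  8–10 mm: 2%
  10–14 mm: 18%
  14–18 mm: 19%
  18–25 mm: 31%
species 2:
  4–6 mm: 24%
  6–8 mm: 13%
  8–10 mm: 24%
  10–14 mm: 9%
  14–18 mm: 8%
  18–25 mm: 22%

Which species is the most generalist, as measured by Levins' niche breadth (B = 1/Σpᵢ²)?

species 2

Convert percentages to proportions (divide by 100).
Σp_3ᵢ² = 0.02² + 0.28² + 0.02² + 0.18² + 0.19² + 0.31² = 0.0004 + 0.0784 + 0.0004 + 0.0324 + 0.0361 + 0.0961 = 0.2438
B_3 = 1 / 0.2438 = 4.1017
Σp_2ᵢ² = 0.24² + 0.13² + 0.24² + 0.09² + 0.08² + 0.22² = 0.0576 + 0.0169 + 0.0576 + 0.0081 + 0.0064 + 0.0484 = 0.1950
B_2 = 1 / 0.1950 = 5.1282
Highest B → broadest niche (most generalist): species 2 (B = 5.13).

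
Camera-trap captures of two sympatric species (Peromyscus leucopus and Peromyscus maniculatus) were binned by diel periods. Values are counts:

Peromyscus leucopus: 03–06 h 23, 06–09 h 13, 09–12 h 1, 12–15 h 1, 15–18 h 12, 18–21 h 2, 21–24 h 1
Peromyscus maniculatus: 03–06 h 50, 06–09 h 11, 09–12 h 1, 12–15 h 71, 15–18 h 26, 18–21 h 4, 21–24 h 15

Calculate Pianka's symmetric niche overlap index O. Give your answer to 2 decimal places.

Proportions for Peromyscus leucopus (n=53): 23/53=0.4340, 13/53=0.2453, 1/53=0.0189, 1/53=0.0189, 12/53=0.2264, 2/53=0.0377, 1/53=0.0189
Proportions for Peromyscus maniculatus (n=178): 50/178=0.2809, 11/178=0.0618, 1/178=0.0056, 71/178=0.3989, 26/178=0.1461, 4/178=0.0225, 15/178=0.0843
Σ p₁ᵢp₂ᵢ = 0.121911 + 0.015160 + 0.000106 + 0.007539 + 0.033077 + 0.000848 + 0.001593 = 0.180234
Σp_1ᵢ² = 0.4340² + 0.2453² + 0.0189² + 0.0189² + 0.2264² + 0.0377² + 0.0189² = 0.188356 + 0.060172 + 0.000357 + 0.000357 + 0.051257 + 0.001421 + 0.000357 = 0.302277
Σp_2ᵢ² = 0.2809² + 0.0618² + 0.0056² + 0.3989² + 0.1461² + 0.0225² + 0.0843² = 0.078905 + 0.003819 + 0.000031 + 0.159121 + 0.021345 + 0.000506 + 0.007106 = 0.270833
O = 0.180234 / √(0.302277 × 0.270833) = 0.180234 / 0.2861234 = 0.6299

0.63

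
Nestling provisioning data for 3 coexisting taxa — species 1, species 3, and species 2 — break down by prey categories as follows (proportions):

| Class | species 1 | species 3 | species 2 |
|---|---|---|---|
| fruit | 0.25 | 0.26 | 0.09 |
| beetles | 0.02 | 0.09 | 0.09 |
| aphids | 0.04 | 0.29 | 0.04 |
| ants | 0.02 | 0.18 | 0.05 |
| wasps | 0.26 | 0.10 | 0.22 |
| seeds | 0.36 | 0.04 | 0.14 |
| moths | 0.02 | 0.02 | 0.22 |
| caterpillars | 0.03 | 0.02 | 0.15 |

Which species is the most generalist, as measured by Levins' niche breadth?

Σp_1ᵢ² = 0.25² + 0.02² + 0.04² + 0.02² + 0.26² + 0.36² + 0.02² + 0.03² = 0.0625 + 0.0004 + 0.0016 + 0.0004 + 0.0676 + 0.1296 + 0.0004 + 0.0009 = 0.2634
B_1 = 1 / 0.2634 = 3.7965
Σp_3ᵢ² = 0.26² + 0.09² + 0.29² + 0.18² + 0.10² + 0.04² + 0.02² + 0.02² = 0.0676 + 0.0081 + 0.0841 + 0.0324 + 0.0100 + 0.0016 + 0.0004 + 0.0004 = 0.2046
B_3 = 1 / 0.2046 = 4.8876
Σp_2ᵢ² = 0.09² + 0.09² + 0.04² + 0.05² + 0.22² + 0.14² + 0.22² + 0.15² = 0.0081 + 0.0081 + 0.0016 + 0.0025 + 0.0484 + 0.0196 + 0.0484 + 0.0225 = 0.1592
B_2 = 1 / 0.1592 = 6.2814
Highest B → broadest niche (most generalist): species 2 (B = 6.28).

species 2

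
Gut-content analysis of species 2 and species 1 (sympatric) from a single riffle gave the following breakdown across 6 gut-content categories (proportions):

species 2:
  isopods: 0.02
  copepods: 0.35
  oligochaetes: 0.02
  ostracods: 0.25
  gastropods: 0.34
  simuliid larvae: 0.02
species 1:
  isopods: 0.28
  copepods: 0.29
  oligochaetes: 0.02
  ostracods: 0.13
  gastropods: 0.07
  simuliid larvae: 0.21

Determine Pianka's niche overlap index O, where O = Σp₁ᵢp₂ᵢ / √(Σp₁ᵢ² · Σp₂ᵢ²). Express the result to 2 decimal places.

Σ p₁ᵢp₂ᵢ = 0.0056 + 0.1015 + 0.0004 + 0.0325 + 0.0238 + 0.0042 = 0.1680
Σp_1ᵢ² = 0.02² + 0.35² + 0.02² + 0.25² + 0.34² + 0.02² = 0.0004 + 0.1225 + 0.0004 + 0.0625 + 0.1156 + 0.0004 = 0.3018
Σp_2ᵢ² = 0.28² + 0.29² + 0.02² + 0.13² + 0.07² + 0.21² = 0.0784 + 0.0841 + 0.0004 + 0.0169 + 0.0049 + 0.0441 = 0.2288
O = 0.1680 / √(0.3018 × 0.2288) = 0.1680 / 0.26278 = 0.6393

0.64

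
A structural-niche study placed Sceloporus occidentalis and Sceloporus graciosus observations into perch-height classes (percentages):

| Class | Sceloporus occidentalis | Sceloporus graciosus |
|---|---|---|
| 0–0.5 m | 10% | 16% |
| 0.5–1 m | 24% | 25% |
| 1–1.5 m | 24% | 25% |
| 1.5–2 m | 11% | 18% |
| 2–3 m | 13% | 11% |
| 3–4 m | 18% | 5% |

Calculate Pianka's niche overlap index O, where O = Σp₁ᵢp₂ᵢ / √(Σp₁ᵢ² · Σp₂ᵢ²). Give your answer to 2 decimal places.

Convert percentages to proportions (divide by 100).
Σ p₁ᵢp₂ᵢ = 0.0160 + 0.0600 + 0.0600 + 0.0198 + 0.0143 + 0.0090 = 0.1791
Σp_1ᵢ² = 0.10² + 0.24² + 0.24² + 0.11² + 0.13² + 0.18² = 0.0100 + 0.0576 + 0.0576 + 0.0121 + 0.0169 + 0.0324 = 0.1866
Σp_2ᵢ² = 0.16² + 0.25² + 0.25² + 0.18² + 0.11² + 0.05² = 0.0256 + 0.0625 + 0.0625 + 0.0324 + 0.0121 + 0.0025 = 0.1976
O = 0.1791 / √(0.1866 × 0.1976) = 0.1791 / 0.19202 = 0.9327

0.93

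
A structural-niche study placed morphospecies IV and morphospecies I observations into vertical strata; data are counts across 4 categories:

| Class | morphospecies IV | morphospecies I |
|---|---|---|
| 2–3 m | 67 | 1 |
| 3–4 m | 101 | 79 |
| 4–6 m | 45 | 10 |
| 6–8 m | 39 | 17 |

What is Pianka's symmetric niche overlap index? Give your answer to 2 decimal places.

0.83

Proportions for morphospecies IV (n=252): 67/252=0.2659, 101/252=0.4008, 45/252=0.1786, 39/252=0.1548
Proportions for morphospecies I (n=107): 1/107=0.0093, 79/107=0.7383, 10/107=0.0935, 17/107=0.1589
Σ p₁ᵢp₂ᵢ = 0.002473 + 0.295911 + 0.016699 + 0.024598 = 0.339681
Σp_1ᵢ² = 0.2659² + 0.4008² + 0.1786² + 0.1548² = 0.070703 + 0.160641 + 0.031898 + 0.023963 = 0.287205
Σp_2ᵢ² = 0.0093² + 0.7383² + 0.0935² + 0.1589² = 0.000086 + 0.545087 + 0.008742 + 0.025249 = 0.579164
O = 0.339681 / √(0.287205 × 0.579164) = 0.339681 / 0.4078465 = 0.8329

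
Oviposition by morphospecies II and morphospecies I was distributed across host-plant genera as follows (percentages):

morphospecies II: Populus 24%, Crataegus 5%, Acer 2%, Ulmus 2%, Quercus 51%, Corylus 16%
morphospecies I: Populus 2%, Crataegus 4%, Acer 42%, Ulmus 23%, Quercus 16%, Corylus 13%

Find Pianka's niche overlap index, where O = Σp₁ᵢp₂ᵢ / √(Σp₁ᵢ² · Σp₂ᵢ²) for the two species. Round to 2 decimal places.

Convert percentages to proportions (divide by 100).
Σ p₁ᵢp₂ᵢ = 0.0048 + 0.0020 + 0.0084 + 0.0046 + 0.0816 + 0.0208 = 0.1222
Σp_1ᵢ² = 0.24² + 0.05² + 0.02² + 0.02² + 0.51² + 0.16² = 0.0576 + 0.0025 + 0.0004 + 0.0004 + 0.2601 + 0.0256 = 0.3466
Σp_2ᵢ² = 0.02² + 0.04² + 0.42² + 0.23² + 0.16² + 0.13² = 0.0004 + 0.0016 + 0.1764 + 0.0529 + 0.0256 + 0.0169 = 0.2738
O = 0.1222 / √(0.3466 × 0.2738) = 0.1222 / 0.30806 = 0.3967

0.40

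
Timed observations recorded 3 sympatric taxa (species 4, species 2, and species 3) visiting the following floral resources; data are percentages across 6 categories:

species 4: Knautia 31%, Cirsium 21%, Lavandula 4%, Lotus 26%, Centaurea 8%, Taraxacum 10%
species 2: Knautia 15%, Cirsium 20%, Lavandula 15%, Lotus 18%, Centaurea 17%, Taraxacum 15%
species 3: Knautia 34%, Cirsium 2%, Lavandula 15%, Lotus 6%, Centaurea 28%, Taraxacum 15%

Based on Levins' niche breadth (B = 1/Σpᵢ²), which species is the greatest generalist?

Convert percentages to proportions (divide by 100).
Σp_4ᵢ² = 0.31² + 0.21² + 0.04² + 0.26² + 0.08² + 0.10² = 0.0961 + 0.0441 + 0.0016 + 0.0676 + 0.0064 + 0.0100 = 0.2258
B_4 = 1 / 0.2258 = 4.4287
Σp_2ᵢ² = 0.15² + 0.20² + 0.15² + 0.18² + 0.17² + 0.15² = 0.0225 + 0.0400 + 0.0225 + 0.0324 + 0.0289 + 0.0225 = 0.1688
B_2 = 1 / 0.1688 = 5.9242
Σp_3ᵢ² = 0.34² + 0.02² + 0.15² + 0.06² + 0.28² + 0.15² = 0.1156 + 0.0004 + 0.0225 + 0.0036 + 0.0784 + 0.0225 = 0.2430
B_3 = 1 / 0.2430 = 4.1152
Highest B → broadest niche (most generalist): species 2 (B = 5.92).

species 2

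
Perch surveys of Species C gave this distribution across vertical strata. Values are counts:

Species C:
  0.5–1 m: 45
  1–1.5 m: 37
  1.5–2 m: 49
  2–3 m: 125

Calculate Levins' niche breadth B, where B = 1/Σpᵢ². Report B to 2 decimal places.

3.06

Proportions for Species C (n=256): 45/256=0.1758, 37/256=0.1445, 49/256=0.1914, 125/256=0.4883
Σpᵢ² = 0.1758² + 0.1445² + 0.1914² + 0.4883² = 0.030906 + 0.020880 + 0.036634 + 0.238437 = 0.326857
B = 1 / 0.326857 = 3.0594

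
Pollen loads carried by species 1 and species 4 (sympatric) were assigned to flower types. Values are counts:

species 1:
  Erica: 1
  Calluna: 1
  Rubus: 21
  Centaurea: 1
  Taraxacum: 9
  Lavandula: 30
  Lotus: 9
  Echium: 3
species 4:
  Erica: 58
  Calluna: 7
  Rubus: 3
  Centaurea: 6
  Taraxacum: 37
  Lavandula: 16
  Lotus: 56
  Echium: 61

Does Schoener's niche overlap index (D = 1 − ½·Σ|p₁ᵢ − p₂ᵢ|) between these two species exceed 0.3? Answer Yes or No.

Yes

Proportions for species 1 (n=75): 1/75=0.0133, 1/75=0.0133, 21/75=0.2800, 1/75=0.0133, 9/75=0.1200, 30/75=0.4000, 9/75=0.1200, 3/75=0.0400
Proportions for species 4 (n=244): 58/244=0.2377, 7/244=0.0287, 3/244=0.0123, 6/244=0.0246, 37/244=0.1516, 16/244=0.0656, 56/244=0.2295, 61/244=0.2500
Σ|p₁ᵢ − p₂ᵢ| = 0.2244 + 0.0154 + 0.2677 + 0.0113 + 0.0316 + 0.3344 + 0.1095 + 0.2100 = 1.2043
D = 1 − ½ × 1.2043 = 1 − 0.60215 = 0.39785
D = 0.39785 > 0.3 → Yes.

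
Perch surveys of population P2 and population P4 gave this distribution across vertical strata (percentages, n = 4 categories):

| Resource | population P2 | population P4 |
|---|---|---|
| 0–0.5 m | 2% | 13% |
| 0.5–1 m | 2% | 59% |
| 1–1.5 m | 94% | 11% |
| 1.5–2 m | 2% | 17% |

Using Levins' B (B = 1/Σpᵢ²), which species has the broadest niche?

population P4

Convert percentages to proportions (divide by 100).
Σp_P2ᵢ² = 0.02² + 0.02² + 0.94² + 0.02² = 0.0004 + 0.0004 + 0.8836 + 0.0004 = 0.8848
B_P2 = 1 / 0.8848 = 1.1302
Σp_P4ᵢ² = 0.13² + 0.59² + 0.11² + 0.17² = 0.0169 + 0.3481 + 0.0121 + 0.0289 = 0.4060
B_P4 = 1 / 0.4060 = 2.4631
Highest B → broadest niche (most generalist): population P4 (B = 2.46).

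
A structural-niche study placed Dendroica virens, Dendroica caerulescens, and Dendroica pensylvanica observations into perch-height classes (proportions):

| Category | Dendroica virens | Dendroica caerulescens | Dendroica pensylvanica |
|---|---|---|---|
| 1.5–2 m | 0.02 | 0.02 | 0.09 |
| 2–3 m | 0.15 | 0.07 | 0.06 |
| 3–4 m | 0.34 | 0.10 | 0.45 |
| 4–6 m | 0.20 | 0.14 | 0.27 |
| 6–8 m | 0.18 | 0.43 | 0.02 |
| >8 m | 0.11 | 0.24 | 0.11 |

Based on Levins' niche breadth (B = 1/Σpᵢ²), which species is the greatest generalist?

Σp_vireᵢ² = 0.02² + 0.15² + 0.34² + 0.20² + 0.18² + 0.11² = 0.0004 + 0.0225 + 0.1156 + 0.0400 + 0.0324 + 0.0121 = 0.2230
B_vire = 1 / 0.2230 = 4.4843
Σp_caerᵢ² = 0.02² + 0.07² + 0.10² + 0.14² + 0.43² + 0.24² = 0.0004 + 0.0049 + 0.0100 + 0.0196 + 0.1849 + 0.0576 = 0.2774
B_caer = 1 / 0.2774 = 3.6049
Σp_pensᵢ² = 0.09² + 0.06² + 0.45² + 0.27² + 0.02² + 0.11² = 0.0081 + 0.0036 + 0.2025 + 0.0729 + 0.0004 + 0.0121 = 0.2996
B_pens = 1 / 0.2996 = 3.3378
Highest B → broadest niche (most generalist): Dendroica virens (B = 4.48).

Dendroica virens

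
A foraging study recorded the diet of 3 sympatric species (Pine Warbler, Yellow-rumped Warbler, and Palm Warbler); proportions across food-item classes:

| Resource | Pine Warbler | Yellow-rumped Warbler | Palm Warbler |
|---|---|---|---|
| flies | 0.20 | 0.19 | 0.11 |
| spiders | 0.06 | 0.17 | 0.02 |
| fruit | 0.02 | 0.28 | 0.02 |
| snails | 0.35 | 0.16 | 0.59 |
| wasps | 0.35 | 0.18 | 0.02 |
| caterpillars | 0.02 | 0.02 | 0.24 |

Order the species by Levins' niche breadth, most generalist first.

Σp_Pineᵢ² = 0.20² + 0.06² + 0.02² + 0.35² + 0.35² + 0.02² = 0.0400 + 0.0036 + 0.0004 + 0.1225 + 0.1225 + 0.0004 = 0.2894
B_Pine = 1 / 0.2894 = 3.4554
Σp_Yellᵢ² = 0.19² + 0.17² + 0.28² + 0.16² + 0.18² + 0.02² = 0.0361 + 0.0289 + 0.0784 + 0.0256 + 0.0324 + 0.0004 = 0.2018
B_Yell = 1 / 0.2018 = 4.9554
Σp_Palmᵢ² = 0.11² + 0.02² + 0.02² + 0.59² + 0.02² + 0.24² = 0.0121 + 0.0004 + 0.0004 + 0.3481 + 0.0004 + 0.0576 = 0.4190
B_Palm = 1 / 0.4190 = 2.3866
Ranking by B (broadest → narrowest): Yellow-rumped Warbler (4.96) > Pine Warbler (3.46) > Palm Warbler (2.39)

Yellow-rumped Warbler > Pine Warbler > Palm Warbler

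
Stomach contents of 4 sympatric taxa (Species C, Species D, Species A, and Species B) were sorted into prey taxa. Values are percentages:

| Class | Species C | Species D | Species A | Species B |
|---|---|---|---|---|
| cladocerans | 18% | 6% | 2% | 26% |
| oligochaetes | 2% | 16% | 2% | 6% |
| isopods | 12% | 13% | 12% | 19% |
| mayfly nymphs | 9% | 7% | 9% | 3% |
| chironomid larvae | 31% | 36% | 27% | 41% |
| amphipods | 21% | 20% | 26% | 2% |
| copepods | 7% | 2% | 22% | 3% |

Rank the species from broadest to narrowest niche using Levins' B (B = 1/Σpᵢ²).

Convert percentages to proportions (divide by 100).
Σp_Cᵢ² = 0.18² + 0.02² + 0.12² + 0.09² + 0.31² + 0.21² + 0.07² = 0.0324 + 0.0004 + 0.0144 + 0.0081 + 0.0961 + 0.0441 + 0.0049 = 0.2004
B_C = 1 / 0.2004 = 4.9900
Σp_Dᵢ² = 0.06² + 0.16² + 0.13² + 0.07² + 0.36² + 0.20² + 0.02² = 0.0036 + 0.0256 + 0.0169 + 0.0049 + 0.1296 + 0.0400 + 0.0004 = 0.2210
B_D = 1 / 0.2210 = 4.5249
Σp_Aᵢ² = 0.02² + 0.02² + 0.12² + 0.09² + 0.27² + 0.26² + 0.22² = 0.0004 + 0.0004 + 0.0144 + 0.0081 + 0.0729 + 0.0676 + 0.0484 = 0.2122
B_A = 1 / 0.2122 = 4.7125
Σp_Bᵢ² = 0.26² + 0.06² + 0.19² + 0.03² + 0.41² + 0.02² + 0.03² = 0.0676 + 0.0036 + 0.0361 + 0.0009 + 0.1681 + 0.0004 + 0.0009 = 0.2776
B_B = 1 / 0.2776 = 3.6023
Ranking by B (broadest → narrowest): Species C (4.99) > Species A (4.71) > Species D (4.52) > Species B (3.60)

Species C > Species A > Species D > Species B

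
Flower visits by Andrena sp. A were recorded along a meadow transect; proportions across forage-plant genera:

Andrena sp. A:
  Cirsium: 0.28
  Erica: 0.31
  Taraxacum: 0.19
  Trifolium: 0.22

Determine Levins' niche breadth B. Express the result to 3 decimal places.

Σpᵢ² = 0.28² + 0.31² + 0.19² + 0.22² = 0.0784 + 0.0961 + 0.0361 + 0.0484 = 0.2590
B = 1 / 0.2590 = 3.86100

3.861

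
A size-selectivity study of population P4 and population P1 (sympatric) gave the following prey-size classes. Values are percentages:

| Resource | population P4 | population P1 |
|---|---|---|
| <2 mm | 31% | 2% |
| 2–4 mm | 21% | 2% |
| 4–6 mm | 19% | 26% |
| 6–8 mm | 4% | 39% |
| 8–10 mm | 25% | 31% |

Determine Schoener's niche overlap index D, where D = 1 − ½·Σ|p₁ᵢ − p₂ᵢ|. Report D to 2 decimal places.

0.52

Convert percentages to proportions (divide by 100).
Σ|p₁ᵢ − p₂ᵢ| = 0.29 + 0.19 + 0.07 + 0.35 + 0.06 = 0.96
D = 1 − ½ × 0.96 = 1 − 0.480 = 0.5200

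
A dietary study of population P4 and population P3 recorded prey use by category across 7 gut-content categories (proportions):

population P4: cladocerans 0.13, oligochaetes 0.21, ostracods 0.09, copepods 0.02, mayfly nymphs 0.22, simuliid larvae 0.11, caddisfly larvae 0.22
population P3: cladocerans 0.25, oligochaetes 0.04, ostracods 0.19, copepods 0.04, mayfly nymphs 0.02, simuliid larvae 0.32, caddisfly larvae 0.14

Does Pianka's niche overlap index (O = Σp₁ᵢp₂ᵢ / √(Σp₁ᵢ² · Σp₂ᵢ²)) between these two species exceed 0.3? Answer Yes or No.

Σ p₁ᵢp₂ᵢ = 0.0325 + 0.0084 + 0.0171 + 0.0008 + 0.0044 + 0.0352 + 0.0308 = 0.1292
Σp_1ᵢ² = 0.13² + 0.21² + 0.09² + 0.02² + 0.22² + 0.11² + 0.22² = 0.0169 + 0.0441 + 0.0081 + 0.0004 + 0.0484 + 0.0121 + 0.0484 = 0.1784
Σp_2ᵢ² = 0.25² + 0.04² + 0.19² + 0.04² + 0.02² + 0.32² + 0.14² = 0.0625 + 0.0016 + 0.0361 + 0.0016 + 0.0004 + 0.1024 + 0.0196 = 0.2242
O = 0.1292 / √(0.1784 × 0.2242) = 0.1292 / 0.19999 = 0.6460
O = 0.6460 > 0.3 → Yes.

Yes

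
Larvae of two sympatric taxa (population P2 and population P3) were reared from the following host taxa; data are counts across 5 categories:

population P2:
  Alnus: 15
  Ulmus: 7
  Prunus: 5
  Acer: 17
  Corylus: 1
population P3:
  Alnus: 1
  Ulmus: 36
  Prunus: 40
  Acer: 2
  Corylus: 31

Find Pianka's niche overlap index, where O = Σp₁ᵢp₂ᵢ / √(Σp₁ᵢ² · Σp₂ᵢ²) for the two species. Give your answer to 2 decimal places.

0.35

Proportions for population P2 (n=45): 15/45=0.3333, 7/45=0.1556, 5/45=0.1111, 17/45=0.3778, 1/45=0.0222
Proportions for population P3 (n=110): 1/110=0.0091, 36/110=0.3273, 40/110=0.3636, 2/110=0.0182, 31/110=0.2818
Σ p₁ᵢp₂ᵢ = 0.003033 + 0.050928 + 0.040396 + 0.006876 + 0.006256 = 0.107489
Σp_1ᵢ² = 0.3333² + 0.1556² + 0.1111² + 0.3778² + 0.0222² = 0.111089 + 0.024211 + 0.012343 + 0.142733 + 0.000493 = 0.290869
Σp_2ᵢ² = 0.0091² + 0.3273² + 0.3636² + 0.0182² + 0.2818² = 0.000083 + 0.107125 + 0.132205 + 0.000331 + 0.079411 = 0.319155
O = 0.107489 / √(0.290869 × 0.319155) = 0.107489 / 0.3046839 = 0.3528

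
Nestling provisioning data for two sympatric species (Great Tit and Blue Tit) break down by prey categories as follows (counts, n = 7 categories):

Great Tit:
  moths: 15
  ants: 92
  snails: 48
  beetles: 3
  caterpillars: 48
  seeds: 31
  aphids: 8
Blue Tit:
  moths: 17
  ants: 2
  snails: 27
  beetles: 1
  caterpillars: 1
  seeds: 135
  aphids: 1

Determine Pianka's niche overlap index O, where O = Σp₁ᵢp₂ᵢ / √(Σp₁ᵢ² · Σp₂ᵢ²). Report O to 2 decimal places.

Proportions for Great Tit (n=245): 15/245=0.0612, 92/245=0.3755, 48/245=0.1959, 3/245=0.0122, 48/245=0.1959, 31/245=0.1265, 8/245=0.0327
Proportions for Blue Tit (n=184): 17/184=0.0924, 2/184=0.0109, 27/184=0.1467, 1/184=0.0054, 1/184=0.0054, 135/184=0.7337, 1/184=0.0054
Σ p₁ᵢp₂ᵢ = 0.005655 + 0.004093 + 0.028739 + 0.000066 + 0.001058 + 0.092813 + 0.000177 = 0.132601
Σp_1ᵢ² = 0.0612² + 0.3755² + 0.1959² + 0.0122² + 0.1959² + 0.1265² + 0.0327² = 0.003745 + 0.141000 + 0.038377 + 0.000149 + 0.038377 + 0.016002 + 0.001069 = 0.238719
Σp_2ᵢ² = 0.0924² + 0.0109² + 0.1467² + 0.0054² + 0.0054² + 0.7337² + 0.0054² = 0.008538 + 0.000119 + 0.021521 + 0.000029 + 0.000029 + 0.538316 + 0.000029 = 0.568581
O = 0.132601 / √(0.238719 × 0.568581) = 0.132601 / 0.3684170 = 0.3599

0.36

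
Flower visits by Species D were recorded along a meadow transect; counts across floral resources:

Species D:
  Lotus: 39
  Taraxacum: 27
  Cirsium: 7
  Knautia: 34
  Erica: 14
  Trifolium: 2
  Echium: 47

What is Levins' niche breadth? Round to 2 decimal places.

4.93

Proportions for Species D (n=170): 39/170=0.2294, 27/170=0.1588, 7/170=0.0412, 34/170=0.2000, 14/170=0.0824, 2/170=0.0118, 47/170=0.2765
Σpᵢ² = 0.2294² + 0.1588² + 0.0412² + 0.2000² + 0.0824² + 0.0118² + 0.2765² = 0.052624 + 0.025217 + 0.001697 + 0.040000 + 0.006790 + 0.000139 + 0.076452 = 0.202919
B = 1 / 0.202919 = 4.9281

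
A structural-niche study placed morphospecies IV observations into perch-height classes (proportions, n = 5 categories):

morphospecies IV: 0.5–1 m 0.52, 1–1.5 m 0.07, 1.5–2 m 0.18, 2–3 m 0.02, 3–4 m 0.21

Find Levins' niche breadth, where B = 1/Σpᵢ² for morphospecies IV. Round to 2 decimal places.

Σpᵢ² = 0.52² + 0.07² + 0.18² + 0.02² + 0.21² = 0.2704 + 0.0049 + 0.0324 + 0.0004 + 0.0441 = 0.3522
B = 1 / 0.3522 = 2.8393

2.84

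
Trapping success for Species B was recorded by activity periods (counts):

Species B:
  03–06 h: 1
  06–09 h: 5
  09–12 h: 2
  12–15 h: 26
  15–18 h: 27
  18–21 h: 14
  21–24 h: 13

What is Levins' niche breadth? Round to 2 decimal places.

Proportions for Species B (n=88): 1/88=0.0114, 5/88=0.0568, 2/88=0.0227, 26/88=0.2955, 27/88=0.3068, 14/88=0.1591, 13/88=0.1477
Σpᵢ² = 0.0114² + 0.0568² + 0.0227² + 0.2955² + 0.3068² + 0.1591² + 0.1477² = 0.000130 + 0.003226 + 0.000515 + 0.087320 + 0.094126 + 0.025313 + 0.021815 = 0.232445
B = 1 / 0.232445 = 4.3021

4.30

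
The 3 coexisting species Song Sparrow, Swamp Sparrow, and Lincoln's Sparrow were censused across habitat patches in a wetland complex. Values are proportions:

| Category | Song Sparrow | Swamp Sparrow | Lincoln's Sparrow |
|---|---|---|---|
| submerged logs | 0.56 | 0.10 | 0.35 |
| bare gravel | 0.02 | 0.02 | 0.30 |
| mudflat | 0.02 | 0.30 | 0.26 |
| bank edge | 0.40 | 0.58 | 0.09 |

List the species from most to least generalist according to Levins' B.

Σp_Songᵢ² = 0.56² + 0.02² + 0.02² + 0.40² = 0.3136 + 0.0004 + 0.0004 + 0.1600 = 0.4744
B_Song = 1 / 0.4744 = 2.1079
Σp_Swamᵢ² = 0.10² + 0.02² + 0.30² + 0.58² = 0.0100 + 0.0004 + 0.0900 + 0.3364 = 0.4368
B_Swam = 1 / 0.4368 = 2.2894
Σp_Lincᵢ² = 0.35² + 0.30² + 0.26² + 0.09² = 0.1225 + 0.0900 + 0.0676 + 0.0081 = 0.2882
B_Linc = 1 / 0.2882 = 3.4698
Ranking by B (broadest → narrowest): Lincoln's Sparrow (3.47) > Swamp Sparrow (2.29) > Song Sparrow (2.11)

Lincoln's Sparrow > Swamp Sparrow > Song Sparrow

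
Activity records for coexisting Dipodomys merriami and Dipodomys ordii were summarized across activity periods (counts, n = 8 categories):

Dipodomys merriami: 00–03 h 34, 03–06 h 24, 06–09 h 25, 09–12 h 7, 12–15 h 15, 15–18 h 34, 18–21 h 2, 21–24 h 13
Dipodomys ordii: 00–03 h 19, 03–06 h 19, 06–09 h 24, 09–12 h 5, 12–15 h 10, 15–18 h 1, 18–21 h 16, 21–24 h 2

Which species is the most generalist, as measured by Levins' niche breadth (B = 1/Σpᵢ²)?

Proportions for Dipodomys merriami (n=154): 34/154=0.2208, 24/154=0.1558, 25/154=0.1623, 7/154=0.0455, 15/154=0.0974, 34/154=0.2208, 2/154=0.0130, 13/154=0.0844
Proportions for Dipodomys ordii (n=96): 19/96=0.1979, 19/96=0.1979, 24/96=0.2500, 5/96=0.0521, 10/96=0.1042, 1/96=0.0104, 16/96=0.1667, 2/96=0.0208
Σp_merrᵢ² = 0.2208² + 0.1558² + 0.1623² + 0.0455² + 0.0974² + 0.2208² + 0.0130² + 0.0844² = 0.048753 + 0.024274 + 0.026341 + 0.002070 + 0.009487 + 0.048753 + 0.000169 + 0.007123 = 0.166970
B_merr = 1 / 0.166970 = 5.9891
Σp_ordiᵢ² = 0.1979² + 0.1979² + 0.2500² + 0.0521² + 0.1042² + 0.0104² + 0.1667² + 0.0208² = 0.039164 + 0.039164 + 0.062500 + 0.002714 + 0.010858 + 0.000108 + 0.027789 + 0.000433 = 0.182730
B_ordi = 1 / 0.182730 = 5.4726
Highest B → broadest niche (most generalist): Dipodomys merriami (B = 5.99).

Dipodomys merriami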